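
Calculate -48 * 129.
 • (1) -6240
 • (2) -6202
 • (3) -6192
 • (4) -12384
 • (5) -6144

-48 * 129 = -6192
3) -6192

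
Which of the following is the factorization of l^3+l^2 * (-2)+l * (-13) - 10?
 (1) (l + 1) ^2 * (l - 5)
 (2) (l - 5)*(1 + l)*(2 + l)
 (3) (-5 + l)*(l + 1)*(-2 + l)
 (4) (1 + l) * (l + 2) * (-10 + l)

We need to factor l^3+l^2 * (-2)+l * (-13) - 10.
The factored form is (l - 5)*(1 + l)*(2 + l).
2) (l - 5)*(1 + l)*(2 + l)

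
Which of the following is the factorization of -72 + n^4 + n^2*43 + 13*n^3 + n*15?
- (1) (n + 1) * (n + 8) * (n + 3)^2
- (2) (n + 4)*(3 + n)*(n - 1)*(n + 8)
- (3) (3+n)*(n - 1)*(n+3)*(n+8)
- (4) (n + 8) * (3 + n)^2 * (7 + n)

We need to factor -72 + n^4 + n^2*43 + 13*n^3 + n*15.
The factored form is (3+n)*(n - 1)*(n+3)*(n+8).
3) (3+n)*(n - 1)*(n+3)*(n+8)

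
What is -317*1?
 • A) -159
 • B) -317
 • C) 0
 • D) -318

-317 * 1 = -317
B) -317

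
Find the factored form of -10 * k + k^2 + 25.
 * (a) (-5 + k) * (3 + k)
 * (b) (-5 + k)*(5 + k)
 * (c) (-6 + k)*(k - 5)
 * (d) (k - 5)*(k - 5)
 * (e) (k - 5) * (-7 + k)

We need to factor -10 * k + k^2 + 25.
The factored form is (k - 5)*(k - 5).
d) (k - 5)*(k - 5)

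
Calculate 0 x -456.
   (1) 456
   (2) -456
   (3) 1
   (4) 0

0 * -456 = 0
4) 0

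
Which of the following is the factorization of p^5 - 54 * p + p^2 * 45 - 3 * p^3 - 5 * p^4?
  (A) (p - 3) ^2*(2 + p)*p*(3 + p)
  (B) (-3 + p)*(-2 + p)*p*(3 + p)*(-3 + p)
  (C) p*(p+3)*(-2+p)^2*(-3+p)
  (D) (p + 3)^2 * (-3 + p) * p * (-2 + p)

We need to factor p^5 - 54 * p + p^2 * 45 - 3 * p^3 - 5 * p^4.
The factored form is (-3 + p)*(-2 + p)*p*(3 + p)*(-3 + p).
B) (-3 + p)*(-2 + p)*p*(3 + p)*(-3 + p)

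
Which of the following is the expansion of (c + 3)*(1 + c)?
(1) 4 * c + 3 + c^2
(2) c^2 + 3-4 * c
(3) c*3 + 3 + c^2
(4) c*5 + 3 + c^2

Expanding (c + 3)*(1 + c):
= 4 * c + 3 + c^2
1) 4 * c + 3 + c^2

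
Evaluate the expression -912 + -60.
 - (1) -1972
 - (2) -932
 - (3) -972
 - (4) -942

-912 + -60 = -972
3) -972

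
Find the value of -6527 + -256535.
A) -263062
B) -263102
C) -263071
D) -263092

-6527 + -256535 = -263062
A) -263062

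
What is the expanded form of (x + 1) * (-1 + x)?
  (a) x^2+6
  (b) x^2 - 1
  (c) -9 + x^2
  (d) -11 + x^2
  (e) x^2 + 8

Expanding (x + 1) * (-1 + x):
= x^2 - 1
b) x^2 - 1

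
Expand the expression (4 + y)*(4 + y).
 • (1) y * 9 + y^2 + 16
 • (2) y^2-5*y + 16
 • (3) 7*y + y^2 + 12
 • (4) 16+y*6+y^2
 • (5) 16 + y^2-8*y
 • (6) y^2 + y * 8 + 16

Expanding (4 + y)*(4 + y):
= y^2 + y * 8 + 16
6) y^2 + y * 8 + 16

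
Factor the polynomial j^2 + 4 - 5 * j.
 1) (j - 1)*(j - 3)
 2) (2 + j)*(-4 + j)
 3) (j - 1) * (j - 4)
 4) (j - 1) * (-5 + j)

We need to factor j^2 + 4 - 5 * j.
The factored form is (j - 1) * (j - 4).
3) (j - 1) * (j - 4)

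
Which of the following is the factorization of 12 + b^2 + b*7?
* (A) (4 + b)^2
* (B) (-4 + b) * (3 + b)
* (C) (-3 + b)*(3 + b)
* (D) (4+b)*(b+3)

We need to factor 12 + b^2 + b*7.
The factored form is (4+b)*(b+3).
D) (4+b)*(b+3)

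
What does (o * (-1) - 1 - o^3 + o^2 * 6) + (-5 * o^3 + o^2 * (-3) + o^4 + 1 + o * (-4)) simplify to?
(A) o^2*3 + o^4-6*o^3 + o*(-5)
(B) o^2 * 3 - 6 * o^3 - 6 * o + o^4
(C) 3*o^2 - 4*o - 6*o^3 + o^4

Adding the polynomials and combining like terms:
(o*(-1) - 1 - o^3 + o^2*6) + (-5*o^3 + o^2*(-3) + o^4 + 1 + o*(-4))
= o^2*3 + o^4-6*o^3 + o*(-5)
A) o^2*3 + o^4-6*o^3 + o*(-5)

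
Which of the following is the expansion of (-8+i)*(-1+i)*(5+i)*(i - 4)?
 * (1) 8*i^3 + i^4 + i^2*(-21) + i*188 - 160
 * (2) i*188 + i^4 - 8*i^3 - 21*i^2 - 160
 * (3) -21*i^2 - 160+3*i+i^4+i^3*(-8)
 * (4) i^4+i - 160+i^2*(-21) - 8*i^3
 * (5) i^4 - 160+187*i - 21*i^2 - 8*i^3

Expanding (-8+i)*(-1+i)*(5+i)*(i - 4):
= i*188 + i^4 - 8*i^3 - 21*i^2 - 160
2) i*188 + i^4 - 8*i^3 - 21*i^2 - 160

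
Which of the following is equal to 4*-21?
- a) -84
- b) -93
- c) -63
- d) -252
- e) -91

4 * -21 = -84
a) -84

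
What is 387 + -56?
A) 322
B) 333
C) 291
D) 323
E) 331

387 + -56 = 331
E) 331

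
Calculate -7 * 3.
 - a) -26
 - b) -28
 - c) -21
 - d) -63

-7 * 3 = -21
c) -21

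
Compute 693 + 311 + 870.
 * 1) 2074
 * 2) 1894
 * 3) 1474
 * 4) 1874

First: 693 + 311 = 1004
Then: 1004 + 870 = 1874
4) 1874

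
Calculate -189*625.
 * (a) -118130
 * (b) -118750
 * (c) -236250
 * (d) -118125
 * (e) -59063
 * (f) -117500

-189 * 625 = -118125
d) -118125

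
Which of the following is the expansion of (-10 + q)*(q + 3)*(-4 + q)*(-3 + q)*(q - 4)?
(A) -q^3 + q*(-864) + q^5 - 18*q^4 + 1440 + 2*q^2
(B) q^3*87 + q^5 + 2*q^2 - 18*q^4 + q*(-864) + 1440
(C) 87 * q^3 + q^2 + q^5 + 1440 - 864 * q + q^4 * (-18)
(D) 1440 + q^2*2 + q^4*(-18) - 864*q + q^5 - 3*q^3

Expanding (-10 + q)*(q + 3)*(-4 + q)*(-3 + q)*(q - 4):
= q^3*87 + q^5 + 2*q^2 - 18*q^4 + q*(-864) + 1440
B) q^3*87 + q^5 + 2*q^2 - 18*q^4 + q*(-864) + 1440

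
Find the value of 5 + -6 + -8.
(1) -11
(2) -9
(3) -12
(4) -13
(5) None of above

First: 5 + -6 = -1
Then: -1 + -8 = -9
2) -9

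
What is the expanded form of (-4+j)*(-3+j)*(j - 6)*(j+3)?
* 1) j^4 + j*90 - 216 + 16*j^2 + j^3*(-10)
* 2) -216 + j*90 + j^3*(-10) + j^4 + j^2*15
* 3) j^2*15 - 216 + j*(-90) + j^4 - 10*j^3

Expanding (-4+j)*(-3+j)*(j - 6)*(j+3):
= -216 + j*90 + j^3*(-10) + j^4 + j^2*15
2) -216 + j*90 + j^3*(-10) + j^4 + j^2*15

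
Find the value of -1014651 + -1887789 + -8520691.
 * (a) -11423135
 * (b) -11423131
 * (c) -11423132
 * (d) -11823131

First: -1014651 + -1887789 = -2902440
Then: -2902440 + -8520691 = -11423131
b) -11423131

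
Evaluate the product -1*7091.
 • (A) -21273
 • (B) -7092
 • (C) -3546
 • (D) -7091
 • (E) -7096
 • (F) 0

-1 * 7091 = -7091
D) -7091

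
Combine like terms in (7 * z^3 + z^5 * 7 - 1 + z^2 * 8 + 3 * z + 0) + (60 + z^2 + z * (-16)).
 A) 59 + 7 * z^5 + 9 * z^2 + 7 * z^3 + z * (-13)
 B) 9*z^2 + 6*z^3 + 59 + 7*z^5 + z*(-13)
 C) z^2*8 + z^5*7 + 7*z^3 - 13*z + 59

Adding the polynomials and combining like terms:
(7*z^3 + z^5*7 - 1 + z^2*8 + 3*z + 0) + (60 + z^2 + z*(-16))
= 59 + 7 * z^5 + 9 * z^2 + 7 * z^3 + z * (-13)
A) 59 + 7 * z^5 + 9 * z^2 + 7 * z^3 + z * (-13)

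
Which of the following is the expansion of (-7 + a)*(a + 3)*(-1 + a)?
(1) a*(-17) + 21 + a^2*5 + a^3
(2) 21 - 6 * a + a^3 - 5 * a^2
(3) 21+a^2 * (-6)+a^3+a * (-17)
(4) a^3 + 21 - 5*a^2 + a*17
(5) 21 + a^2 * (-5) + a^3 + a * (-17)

Expanding (-7 + a)*(a + 3)*(-1 + a):
= 21 + a^2 * (-5) + a^3 + a * (-17)
5) 21 + a^2 * (-5) + a^3 + a * (-17)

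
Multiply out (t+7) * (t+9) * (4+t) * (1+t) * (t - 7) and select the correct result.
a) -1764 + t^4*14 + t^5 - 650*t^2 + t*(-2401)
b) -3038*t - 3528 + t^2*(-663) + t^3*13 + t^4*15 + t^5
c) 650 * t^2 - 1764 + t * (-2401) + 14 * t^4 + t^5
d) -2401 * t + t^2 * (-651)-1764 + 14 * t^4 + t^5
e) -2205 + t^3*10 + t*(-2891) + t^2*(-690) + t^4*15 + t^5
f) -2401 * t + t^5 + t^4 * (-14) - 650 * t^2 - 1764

Expanding (t+7) * (t+9) * (4+t) * (1+t) * (t - 7):
= -1764 + t^4*14 + t^5 - 650*t^2 + t*(-2401)
a) -1764 + t^4*14 + t^5 - 650*t^2 + t*(-2401)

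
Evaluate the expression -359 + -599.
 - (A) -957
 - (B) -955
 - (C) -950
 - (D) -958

-359 + -599 = -958
D) -958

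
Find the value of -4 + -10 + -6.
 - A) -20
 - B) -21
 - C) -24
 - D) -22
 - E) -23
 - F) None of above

First: -4 + -10 = -14
Then: -14 + -6 = -20
A) -20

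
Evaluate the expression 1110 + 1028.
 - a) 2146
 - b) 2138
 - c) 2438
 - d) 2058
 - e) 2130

1110 + 1028 = 2138
b) 2138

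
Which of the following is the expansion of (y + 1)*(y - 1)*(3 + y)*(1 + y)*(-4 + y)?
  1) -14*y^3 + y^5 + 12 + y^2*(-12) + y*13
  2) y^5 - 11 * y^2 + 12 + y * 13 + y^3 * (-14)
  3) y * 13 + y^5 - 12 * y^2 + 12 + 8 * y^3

Expanding (y + 1)*(y - 1)*(3 + y)*(1 + y)*(-4 + y):
= -14*y^3 + y^5 + 12 + y^2*(-12) + y*13
1) -14*y^3 + y^5 + 12 + y^2*(-12) + y*13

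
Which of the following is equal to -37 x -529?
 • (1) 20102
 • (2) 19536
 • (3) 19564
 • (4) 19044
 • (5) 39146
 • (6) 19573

-37 * -529 = 19573
6) 19573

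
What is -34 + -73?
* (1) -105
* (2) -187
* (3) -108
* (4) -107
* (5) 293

-34 + -73 = -107
4) -107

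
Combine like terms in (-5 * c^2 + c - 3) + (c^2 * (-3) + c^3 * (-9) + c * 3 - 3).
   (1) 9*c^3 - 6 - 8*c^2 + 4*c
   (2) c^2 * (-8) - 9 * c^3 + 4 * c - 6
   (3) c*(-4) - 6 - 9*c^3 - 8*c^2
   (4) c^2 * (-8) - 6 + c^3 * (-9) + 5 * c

Adding the polynomials and combining like terms:
(-5*c^2 + c - 3) + (c^2*(-3) + c^3*(-9) + c*3 - 3)
= c^2 * (-8) - 9 * c^3 + 4 * c - 6
2) c^2 * (-8) - 9 * c^3 + 4 * c - 6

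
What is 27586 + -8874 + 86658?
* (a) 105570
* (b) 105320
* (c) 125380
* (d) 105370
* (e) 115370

First: 27586 + -8874 = 18712
Then: 18712 + 86658 = 105370
d) 105370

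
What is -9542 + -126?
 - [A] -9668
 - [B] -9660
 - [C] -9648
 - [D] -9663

-9542 + -126 = -9668
A) -9668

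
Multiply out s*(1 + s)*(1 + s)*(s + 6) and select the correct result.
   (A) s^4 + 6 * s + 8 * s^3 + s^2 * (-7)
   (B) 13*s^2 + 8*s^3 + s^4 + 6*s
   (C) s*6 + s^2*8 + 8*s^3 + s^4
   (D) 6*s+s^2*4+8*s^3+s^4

Expanding s*(1 + s)*(1 + s)*(s + 6):
= 13*s^2 + 8*s^3 + s^4 + 6*s
B) 13*s^2 + 8*s^3 + s^4 + 6*s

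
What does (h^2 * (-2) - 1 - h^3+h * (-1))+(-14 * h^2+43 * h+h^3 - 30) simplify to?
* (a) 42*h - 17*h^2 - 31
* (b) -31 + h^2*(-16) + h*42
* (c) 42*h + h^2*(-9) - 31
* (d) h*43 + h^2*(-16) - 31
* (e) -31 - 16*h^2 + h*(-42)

Adding the polynomials and combining like terms:
(h^2*(-2) - 1 - h^3 + h*(-1)) + (-14*h^2 + 43*h + h^3 - 30)
= -31 + h^2*(-16) + h*42
b) -31 + h^2*(-16) + h*42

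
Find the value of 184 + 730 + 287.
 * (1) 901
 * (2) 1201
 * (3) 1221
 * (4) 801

First: 184 + 730 = 914
Then: 914 + 287 = 1201
2) 1201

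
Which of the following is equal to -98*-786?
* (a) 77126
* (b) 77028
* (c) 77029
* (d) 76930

-98 * -786 = 77028
b) 77028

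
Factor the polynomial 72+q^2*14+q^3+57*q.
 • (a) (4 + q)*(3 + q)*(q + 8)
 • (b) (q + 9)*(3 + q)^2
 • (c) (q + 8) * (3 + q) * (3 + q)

We need to factor 72+q^2*14+q^3+57*q.
The factored form is (q + 8) * (3 + q) * (3 + q).
c) (q + 8) * (3 + q) * (3 + q)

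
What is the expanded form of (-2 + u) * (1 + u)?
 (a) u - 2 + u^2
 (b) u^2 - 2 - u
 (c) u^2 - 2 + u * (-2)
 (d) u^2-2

Expanding (-2 + u) * (1 + u):
= u^2 - 2 - u
b) u^2 - 2 - u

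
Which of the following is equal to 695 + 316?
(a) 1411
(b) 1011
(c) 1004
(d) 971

695 + 316 = 1011
b) 1011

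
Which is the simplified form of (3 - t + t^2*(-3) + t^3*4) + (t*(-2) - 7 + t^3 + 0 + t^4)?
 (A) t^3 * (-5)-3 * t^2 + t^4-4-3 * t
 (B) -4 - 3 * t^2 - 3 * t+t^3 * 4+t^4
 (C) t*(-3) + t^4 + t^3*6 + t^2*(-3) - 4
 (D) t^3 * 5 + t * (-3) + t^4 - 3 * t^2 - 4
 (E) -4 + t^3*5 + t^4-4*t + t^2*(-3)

Adding the polynomials and combining like terms:
(3 - t + t^2*(-3) + t^3*4) + (t*(-2) - 7 + t^3 + 0 + t^4)
= t^3 * 5 + t * (-3) + t^4 - 3 * t^2 - 4
D) t^3 * 5 + t * (-3) + t^4 - 3 * t^2 - 4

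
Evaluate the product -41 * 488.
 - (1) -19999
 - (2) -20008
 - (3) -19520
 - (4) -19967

-41 * 488 = -20008
2) -20008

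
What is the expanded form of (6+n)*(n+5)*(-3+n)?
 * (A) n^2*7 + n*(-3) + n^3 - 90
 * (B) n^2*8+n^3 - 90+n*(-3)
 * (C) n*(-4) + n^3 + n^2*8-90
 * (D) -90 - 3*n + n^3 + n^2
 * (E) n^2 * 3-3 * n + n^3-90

Expanding (6+n)*(n+5)*(-3+n):
= n^2*8+n^3 - 90+n*(-3)
B) n^2*8+n^3 - 90+n*(-3)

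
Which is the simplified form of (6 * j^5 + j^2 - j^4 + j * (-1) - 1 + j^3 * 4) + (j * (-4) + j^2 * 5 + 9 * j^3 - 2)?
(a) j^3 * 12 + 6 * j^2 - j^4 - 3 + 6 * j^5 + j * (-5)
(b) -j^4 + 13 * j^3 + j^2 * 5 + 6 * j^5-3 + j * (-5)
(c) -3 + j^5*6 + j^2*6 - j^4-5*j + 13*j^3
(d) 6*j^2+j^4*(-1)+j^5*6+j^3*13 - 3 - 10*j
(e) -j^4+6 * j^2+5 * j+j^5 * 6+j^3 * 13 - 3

Adding the polynomials and combining like terms:
(6*j^5 + j^2 - j^4 + j*(-1) - 1 + j^3*4) + (j*(-4) + j^2*5 + 9*j^3 - 2)
= -3 + j^5*6 + j^2*6 - j^4-5*j + 13*j^3
c) -3 + j^5*6 + j^2*6 - j^4-5*j + 13*j^3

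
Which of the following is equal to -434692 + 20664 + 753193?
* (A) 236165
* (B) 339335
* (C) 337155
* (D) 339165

First: -434692 + 20664 = -414028
Then: -414028 + 753193 = 339165
D) 339165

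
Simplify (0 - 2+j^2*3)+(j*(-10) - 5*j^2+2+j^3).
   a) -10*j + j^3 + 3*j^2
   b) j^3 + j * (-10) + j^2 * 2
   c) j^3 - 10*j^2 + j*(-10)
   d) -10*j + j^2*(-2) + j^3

Adding the polynomials and combining like terms:
(0 - 2 + j^2*3) + (j*(-10) - 5*j^2 + 2 + j^3)
= -10*j + j^2*(-2) + j^3
d) -10*j + j^2*(-2) + j^3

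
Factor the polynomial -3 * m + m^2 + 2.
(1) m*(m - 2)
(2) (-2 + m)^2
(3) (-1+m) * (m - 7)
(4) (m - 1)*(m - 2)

We need to factor -3 * m + m^2 + 2.
The factored form is (m - 1)*(m - 2).
4) (m - 1)*(m - 2)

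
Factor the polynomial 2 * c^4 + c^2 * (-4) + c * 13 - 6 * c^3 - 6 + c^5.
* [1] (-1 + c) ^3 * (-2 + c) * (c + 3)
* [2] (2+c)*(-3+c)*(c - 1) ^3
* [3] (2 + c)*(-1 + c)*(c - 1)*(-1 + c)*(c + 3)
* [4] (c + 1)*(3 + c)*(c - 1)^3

We need to factor 2 * c^4 + c^2 * (-4) + c * 13 - 6 * c^3 - 6 + c^5.
The factored form is (2 + c)*(-1 + c)*(c - 1)*(-1 + c)*(c + 3).
3) (2 + c)*(-1 + c)*(c - 1)*(-1 + c)*(c + 3)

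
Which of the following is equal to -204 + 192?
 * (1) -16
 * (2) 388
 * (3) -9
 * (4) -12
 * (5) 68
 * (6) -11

-204 + 192 = -12
4) -12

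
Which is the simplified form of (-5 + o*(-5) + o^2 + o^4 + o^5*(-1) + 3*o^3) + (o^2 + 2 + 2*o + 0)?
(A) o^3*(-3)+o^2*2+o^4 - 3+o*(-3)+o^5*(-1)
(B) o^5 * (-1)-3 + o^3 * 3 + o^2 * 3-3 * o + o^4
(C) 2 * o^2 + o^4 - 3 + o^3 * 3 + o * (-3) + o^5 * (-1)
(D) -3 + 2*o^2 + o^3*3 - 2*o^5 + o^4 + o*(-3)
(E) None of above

Adding the polynomials and combining like terms:
(-5 + o*(-5) + o^2 + o^4 + o^5*(-1) + 3*o^3) + (o^2 + 2 + 2*o + 0)
= 2 * o^2 + o^4 - 3 + o^3 * 3 + o * (-3) + o^5 * (-1)
C) 2 * o^2 + o^4 - 3 + o^3 * 3 + o * (-3) + o^5 * (-1)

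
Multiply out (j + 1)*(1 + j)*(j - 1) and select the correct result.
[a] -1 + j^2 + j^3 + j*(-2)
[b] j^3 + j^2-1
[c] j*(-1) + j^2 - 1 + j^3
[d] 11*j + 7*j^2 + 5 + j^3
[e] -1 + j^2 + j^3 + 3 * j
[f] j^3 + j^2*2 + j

Expanding (j + 1)*(1 + j)*(j - 1):
= j*(-1) + j^2 - 1 + j^3
c) j*(-1) + j^2 - 1 + j^3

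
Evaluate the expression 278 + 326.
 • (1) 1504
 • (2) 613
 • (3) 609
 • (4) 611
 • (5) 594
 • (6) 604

278 + 326 = 604
6) 604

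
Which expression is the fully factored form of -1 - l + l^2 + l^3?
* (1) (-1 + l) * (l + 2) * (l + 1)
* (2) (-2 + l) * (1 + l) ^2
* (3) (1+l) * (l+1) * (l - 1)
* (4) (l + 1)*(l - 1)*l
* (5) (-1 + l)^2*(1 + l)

We need to factor -1 - l + l^2 + l^3.
The factored form is (1+l) * (l+1) * (l - 1).
3) (1+l) * (l+1) * (l - 1)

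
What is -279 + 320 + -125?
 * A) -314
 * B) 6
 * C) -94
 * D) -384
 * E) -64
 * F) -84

First: -279 + 320 = 41
Then: 41 + -125 = -84
F) -84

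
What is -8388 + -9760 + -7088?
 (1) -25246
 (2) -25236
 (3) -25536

First: -8388 + -9760 = -18148
Then: -18148 + -7088 = -25236
2) -25236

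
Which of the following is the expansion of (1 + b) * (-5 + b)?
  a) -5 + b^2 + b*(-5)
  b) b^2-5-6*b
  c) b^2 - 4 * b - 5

Expanding (1 + b) * (-5 + b):
= b^2 - 4 * b - 5
c) b^2 - 4 * b - 5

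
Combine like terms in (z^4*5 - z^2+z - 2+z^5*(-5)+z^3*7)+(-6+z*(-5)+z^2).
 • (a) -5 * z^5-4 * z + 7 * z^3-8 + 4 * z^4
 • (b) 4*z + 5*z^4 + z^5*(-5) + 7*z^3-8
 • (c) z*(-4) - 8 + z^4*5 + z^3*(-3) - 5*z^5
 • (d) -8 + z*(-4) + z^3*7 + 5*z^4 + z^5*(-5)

Adding the polynomials and combining like terms:
(z^4*5 - z^2 + z - 2 + z^5*(-5) + z^3*7) + (-6 + z*(-5) + z^2)
= -8 + z*(-4) + z^3*7 + 5*z^4 + z^5*(-5)
d) -8 + z*(-4) + z^3*7 + 5*z^4 + z^5*(-5)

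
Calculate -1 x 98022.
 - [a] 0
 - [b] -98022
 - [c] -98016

-1 * 98022 = -98022
b) -98022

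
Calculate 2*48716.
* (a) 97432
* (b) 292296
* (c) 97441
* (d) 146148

2 * 48716 = 97432
a) 97432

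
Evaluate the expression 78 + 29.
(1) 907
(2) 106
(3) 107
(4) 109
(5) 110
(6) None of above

78 + 29 = 107
3) 107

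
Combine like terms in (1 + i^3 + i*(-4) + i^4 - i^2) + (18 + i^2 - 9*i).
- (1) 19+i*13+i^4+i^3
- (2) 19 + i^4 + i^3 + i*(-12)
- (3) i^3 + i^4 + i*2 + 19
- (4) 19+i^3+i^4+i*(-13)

Adding the polynomials and combining like terms:
(1 + i^3 + i*(-4) + i^4 - i^2) + (18 + i^2 - 9*i)
= 19+i^3+i^4+i*(-13)
4) 19+i^3+i^4+i*(-13)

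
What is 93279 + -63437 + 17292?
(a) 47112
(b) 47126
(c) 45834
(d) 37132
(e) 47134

First: 93279 + -63437 = 29842
Then: 29842 + 17292 = 47134
e) 47134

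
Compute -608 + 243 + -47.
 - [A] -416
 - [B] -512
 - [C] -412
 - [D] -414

First: -608 + 243 = -365
Then: -365 + -47 = -412
C) -412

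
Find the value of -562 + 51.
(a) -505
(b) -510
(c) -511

-562 + 51 = -511
c) -511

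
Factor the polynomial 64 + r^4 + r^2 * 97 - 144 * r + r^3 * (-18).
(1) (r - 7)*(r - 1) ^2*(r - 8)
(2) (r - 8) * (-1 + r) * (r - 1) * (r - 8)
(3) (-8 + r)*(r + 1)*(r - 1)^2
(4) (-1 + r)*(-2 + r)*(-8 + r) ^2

We need to factor 64 + r^4 + r^2 * 97 - 144 * r + r^3 * (-18).
The factored form is (r - 8) * (-1 + r) * (r - 1) * (r - 8).
2) (r - 8) * (-1 + r) * (r - 1) * (r - 8)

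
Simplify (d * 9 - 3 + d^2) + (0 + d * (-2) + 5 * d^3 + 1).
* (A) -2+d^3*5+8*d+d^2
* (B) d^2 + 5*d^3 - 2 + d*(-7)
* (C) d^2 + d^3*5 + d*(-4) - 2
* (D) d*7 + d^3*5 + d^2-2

Adding the polynomials and combining like terms:
(d*9 - 3 + d^2) + (0 + d*(-2) + 5*d^3 + 1)
= d*7 + d^3*5 + d^2-2
D) d*7 + d^3*5 + d^2-2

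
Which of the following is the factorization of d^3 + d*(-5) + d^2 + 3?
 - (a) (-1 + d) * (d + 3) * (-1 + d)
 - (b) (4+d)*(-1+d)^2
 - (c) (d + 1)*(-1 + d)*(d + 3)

We need to factor d^3 + d*(-5) + d^2 + 3.
The factored form is (-1 + d) * (d + 3) * (-1 + d).
a) (-1 + d) * (d + 3) * (-1 + d)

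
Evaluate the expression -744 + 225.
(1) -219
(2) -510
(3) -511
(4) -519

-744 + 225 = -519
4) -519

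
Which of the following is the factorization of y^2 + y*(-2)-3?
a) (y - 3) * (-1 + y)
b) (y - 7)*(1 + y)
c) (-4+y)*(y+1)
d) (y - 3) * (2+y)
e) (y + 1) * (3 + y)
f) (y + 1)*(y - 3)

We need to factor y^2 + y*(-2)-3.
The factored form is (y + 1)*(y - 3).
f) (y + 1)*(y - 3)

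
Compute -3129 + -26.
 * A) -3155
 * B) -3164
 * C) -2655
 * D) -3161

-3129 + -26 = -3155
A) -3155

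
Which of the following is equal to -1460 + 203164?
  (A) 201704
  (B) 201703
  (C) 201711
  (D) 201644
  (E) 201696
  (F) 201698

-1460 + 203164 = 201704
A) 201704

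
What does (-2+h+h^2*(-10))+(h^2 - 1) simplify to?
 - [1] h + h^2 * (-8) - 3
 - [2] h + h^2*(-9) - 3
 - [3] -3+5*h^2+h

Adding the polynomials and combining like terms:
(-2 + h + h^2*(-10)) + (h^2 - 1)
= h + h^2*(-9) - 3
2) h + h^2*(-9) - 3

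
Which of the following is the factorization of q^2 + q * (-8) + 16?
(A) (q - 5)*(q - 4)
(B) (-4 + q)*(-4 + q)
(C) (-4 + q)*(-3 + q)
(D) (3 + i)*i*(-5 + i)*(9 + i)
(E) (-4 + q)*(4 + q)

We need to factor q^2 + q * (-8) + 16.
The factored form is (-4 + q)*(-4 + q).
B) (-4 + q)*(-4 + q)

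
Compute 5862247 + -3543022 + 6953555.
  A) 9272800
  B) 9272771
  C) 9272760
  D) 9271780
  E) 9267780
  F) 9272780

First: 5862247 + -3543022 = 2319225
Then: 2319225 + 6953555 = 9272780
F) 9272780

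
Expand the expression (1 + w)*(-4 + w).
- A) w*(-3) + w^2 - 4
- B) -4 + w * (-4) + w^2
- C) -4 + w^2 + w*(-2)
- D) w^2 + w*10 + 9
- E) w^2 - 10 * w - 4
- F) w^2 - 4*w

Expanding (1 + w)*(-4 + w):
= w*(-3) + w^2 - 4
A) w*(-3) + w^2 - 4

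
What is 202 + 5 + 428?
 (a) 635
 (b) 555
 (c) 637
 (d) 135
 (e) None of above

First: 202 + 5 = 207
Then: 207 + 428 = 635
a) 635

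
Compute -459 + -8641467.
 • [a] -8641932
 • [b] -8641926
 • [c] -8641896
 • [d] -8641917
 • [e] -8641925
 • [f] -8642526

-459 + -8641467 = -8641926
b) -8641926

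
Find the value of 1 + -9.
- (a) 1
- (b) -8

1 + -9 = -8
b) -8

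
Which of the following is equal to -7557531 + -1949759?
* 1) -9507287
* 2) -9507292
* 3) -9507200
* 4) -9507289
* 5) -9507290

-7557531 + -1949759 = -9507290
5) -9507290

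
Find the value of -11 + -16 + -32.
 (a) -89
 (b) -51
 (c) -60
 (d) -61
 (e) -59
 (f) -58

First: -11 + -16 = -27
Then: -27 + -32 = -59
e) -59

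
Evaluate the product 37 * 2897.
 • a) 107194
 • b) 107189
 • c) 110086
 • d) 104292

37 * 2897 = 107189
b) 107189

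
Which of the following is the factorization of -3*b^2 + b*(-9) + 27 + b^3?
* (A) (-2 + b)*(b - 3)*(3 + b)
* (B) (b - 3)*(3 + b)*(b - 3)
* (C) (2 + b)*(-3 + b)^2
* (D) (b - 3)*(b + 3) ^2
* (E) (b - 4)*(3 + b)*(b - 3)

We need to factor -3*b^2 + b*(-9) + 27 + b^3.
The factored form is (b - 3)*(3 + b)*(b - 3).
B) (b - 3)*(3 + b)*(b - 3)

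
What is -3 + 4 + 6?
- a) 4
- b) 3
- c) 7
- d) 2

First: -3 + 4 = 1
Then: 1 + 6 = 7
c) 7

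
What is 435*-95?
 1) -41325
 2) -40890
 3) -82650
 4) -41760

435 * -95 = -41325
1) -41325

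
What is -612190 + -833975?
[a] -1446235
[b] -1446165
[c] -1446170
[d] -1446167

-612190 + -833975 = -1446165
b) -1446165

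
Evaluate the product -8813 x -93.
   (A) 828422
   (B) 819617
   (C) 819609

-8813 * -93 = 819609
C) 819609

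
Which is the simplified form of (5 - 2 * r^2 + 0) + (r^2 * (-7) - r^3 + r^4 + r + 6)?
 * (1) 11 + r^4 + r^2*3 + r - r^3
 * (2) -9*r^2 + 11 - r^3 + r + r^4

Adding the polynomials and combining like terms:
(5 - 2*r^2 + 0) + (r^2*(-7) - r^3 + r^4 + r + 6)
= -9*r^2 + 11 - r^3 + r + r^4
2) -9*r^2 + 11 - r^3 + r + r^4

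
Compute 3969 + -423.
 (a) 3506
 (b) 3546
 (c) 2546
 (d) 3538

3969 + -423 = 3546
b) 3546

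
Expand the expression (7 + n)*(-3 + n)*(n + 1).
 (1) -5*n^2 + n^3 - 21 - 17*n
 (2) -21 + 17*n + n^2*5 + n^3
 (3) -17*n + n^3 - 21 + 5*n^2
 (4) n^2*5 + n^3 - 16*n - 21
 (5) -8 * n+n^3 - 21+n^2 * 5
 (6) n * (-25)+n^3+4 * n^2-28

Expanding (7 + n)*(-3 + n)*(n + 1):
= -17*n + n^3 - 21 + 5*n^2
3) -17*n + n^3 - 21 + 5*n^2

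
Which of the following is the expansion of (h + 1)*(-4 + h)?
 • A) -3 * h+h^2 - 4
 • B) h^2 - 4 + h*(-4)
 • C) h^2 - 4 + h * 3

Expanding (h + 1)*(-4 + h):
= -3 * h+h^2 - 4
A) -3 * h+h^2 - 4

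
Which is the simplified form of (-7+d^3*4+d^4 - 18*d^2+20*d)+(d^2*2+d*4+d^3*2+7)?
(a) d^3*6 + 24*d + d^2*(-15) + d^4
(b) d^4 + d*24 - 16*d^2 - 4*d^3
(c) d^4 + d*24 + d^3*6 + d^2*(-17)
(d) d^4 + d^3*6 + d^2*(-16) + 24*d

Adding the polynomials and combining like terms:
(-7 + d^3*4 + d^4 - 18*d^2 + 20*d) + (d^2*2 + d*4 + d^3*2 + 7)
= d^4 + d^3*6 + d^2*(-16) + 24*d
d) d^4 + d^3*6 + d^2*(-16) + 24*d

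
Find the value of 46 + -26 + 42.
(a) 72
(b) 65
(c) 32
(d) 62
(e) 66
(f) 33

First: 46 + -26 = 20
Then: 20 + 42 = 62
d) 62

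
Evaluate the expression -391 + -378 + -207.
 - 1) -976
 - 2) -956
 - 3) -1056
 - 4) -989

First: -391 + -378 = -769
Then: -769 + -207 = -976
1) -976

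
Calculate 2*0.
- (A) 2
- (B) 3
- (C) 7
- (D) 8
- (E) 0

2 * 0 = 0
E) 0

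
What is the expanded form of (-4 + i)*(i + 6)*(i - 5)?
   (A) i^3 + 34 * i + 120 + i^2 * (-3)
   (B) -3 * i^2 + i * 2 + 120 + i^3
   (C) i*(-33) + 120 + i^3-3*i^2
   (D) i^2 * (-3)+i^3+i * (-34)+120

Expanding (-4 + i)*(i + 6)*(i - 5):
= i^2 * (-3)+i^3+i * (-34)+120
D) i^2 * (-3)+i^3+i * (-34)+120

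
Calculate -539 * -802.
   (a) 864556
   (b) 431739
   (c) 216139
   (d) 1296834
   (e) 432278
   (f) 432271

-539 * -802 = 432278
e) 432278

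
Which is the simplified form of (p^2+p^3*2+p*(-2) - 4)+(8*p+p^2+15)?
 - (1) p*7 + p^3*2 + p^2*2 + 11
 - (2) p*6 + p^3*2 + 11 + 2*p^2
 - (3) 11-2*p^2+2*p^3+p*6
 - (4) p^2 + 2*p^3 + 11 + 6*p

Adding the polynomials and combining like terms:
(p^2 + p^3*2 + p*(-2) - 4) + (8*p + p^2 + 15)
= p*6 + p^3*2 + 11 + 2*p^2
2) p*6 + p^3*2 + 11 + 2*p^2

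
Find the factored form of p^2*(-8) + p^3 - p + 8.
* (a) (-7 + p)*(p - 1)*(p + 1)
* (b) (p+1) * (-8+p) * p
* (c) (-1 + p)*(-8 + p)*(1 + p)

We need to factor p^2*(-8) + p^3 - p + 8.
The factored form is (-1 + p)*(-8 + p)*(1 + p).
c) (-1 + p)*(-8 + p)*(1 + p)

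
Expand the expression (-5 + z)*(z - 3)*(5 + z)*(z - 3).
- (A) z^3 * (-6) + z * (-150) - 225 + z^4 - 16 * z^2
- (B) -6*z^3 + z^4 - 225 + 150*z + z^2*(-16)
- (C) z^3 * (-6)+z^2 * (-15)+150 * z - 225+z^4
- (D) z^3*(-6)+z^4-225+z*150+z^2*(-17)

Expanding (-5 + z)*(z - 3)*(5 + z)*(z - 3):
= -6*z^3 + z^4 - 225 + 150*z + z^2*(-16)
B) -6*z^3 + z^4 - 225 + 150*z + z^2*(-16)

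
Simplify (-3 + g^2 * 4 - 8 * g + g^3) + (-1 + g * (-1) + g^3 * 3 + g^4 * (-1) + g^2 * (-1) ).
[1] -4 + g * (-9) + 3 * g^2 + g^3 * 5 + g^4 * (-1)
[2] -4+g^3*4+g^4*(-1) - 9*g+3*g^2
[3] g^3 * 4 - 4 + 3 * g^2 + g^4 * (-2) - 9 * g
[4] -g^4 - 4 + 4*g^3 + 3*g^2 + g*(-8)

Adding the polynomials and combining like terms:
(-3 + g^2*4 - 8*g + g^3) + (-1 + g*(-1) + g^3*3 + g^4*(-1) + g^2*(-1))
= -4+g^3*4+g^4*(-1) - 9*g+3*g^2
2) -4+g^3*4+g^4*(-1) - 9*g+3*g^2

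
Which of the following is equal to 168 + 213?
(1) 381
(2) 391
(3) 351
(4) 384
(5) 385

168 + 213 = 381
1) 381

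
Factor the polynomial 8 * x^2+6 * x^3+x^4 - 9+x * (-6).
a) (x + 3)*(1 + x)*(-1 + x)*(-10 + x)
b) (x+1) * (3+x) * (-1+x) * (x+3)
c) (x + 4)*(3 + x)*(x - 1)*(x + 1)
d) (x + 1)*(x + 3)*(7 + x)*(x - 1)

We need to factor 8 * x^2+6 * x^3+x^4 - 9+x * (-6).
The factored form is (x+1) * (3+x) * (-1+x) * (x+3).
b) (x+1) * (3+x) * (-1+x) * (x+3)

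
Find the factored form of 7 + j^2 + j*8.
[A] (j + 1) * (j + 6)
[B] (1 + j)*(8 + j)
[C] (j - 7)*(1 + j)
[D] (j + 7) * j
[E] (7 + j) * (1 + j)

We need to factor 7 + j^2 + j*8.
The factored form is (7 + j) * (1 + j).
E) (7 + j) * (1 + j)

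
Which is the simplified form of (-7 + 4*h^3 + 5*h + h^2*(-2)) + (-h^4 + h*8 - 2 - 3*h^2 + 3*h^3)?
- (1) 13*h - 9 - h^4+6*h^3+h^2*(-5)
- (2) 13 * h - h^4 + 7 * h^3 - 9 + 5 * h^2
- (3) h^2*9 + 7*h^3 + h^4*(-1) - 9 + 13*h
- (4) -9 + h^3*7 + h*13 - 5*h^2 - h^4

Adding the polynomials and combining like terms:
(-7 + 4*h^3 + 5*h + h^2*(-2)) + (-h^4 + h*8 - 2 - 3*h^2 + 3*h^3)
= -9 + h^3*7 + h*13 - 5*h^2 - h^4
4) -9 + h^3*7 + h*13 - 5*h^2 - h^4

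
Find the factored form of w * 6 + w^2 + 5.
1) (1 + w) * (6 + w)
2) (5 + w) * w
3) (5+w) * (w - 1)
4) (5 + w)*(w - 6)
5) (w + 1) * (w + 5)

We need to factor w * 6 + w^2 + 5.
The factored form is (w + 1) * (w + 5).
5) (w + 1) * (w + 5)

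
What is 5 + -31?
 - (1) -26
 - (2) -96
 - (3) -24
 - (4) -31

5 + -31 = -26
1) -26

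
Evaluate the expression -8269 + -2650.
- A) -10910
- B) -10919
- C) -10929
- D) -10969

-8269 + -2650 = -10919
B) -10919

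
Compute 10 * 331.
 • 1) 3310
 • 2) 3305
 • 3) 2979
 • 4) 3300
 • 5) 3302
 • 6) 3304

10 * 331 = 3310
1) 3310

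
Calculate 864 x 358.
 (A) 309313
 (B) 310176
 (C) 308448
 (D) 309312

864 * 358 = 309312
D) 309312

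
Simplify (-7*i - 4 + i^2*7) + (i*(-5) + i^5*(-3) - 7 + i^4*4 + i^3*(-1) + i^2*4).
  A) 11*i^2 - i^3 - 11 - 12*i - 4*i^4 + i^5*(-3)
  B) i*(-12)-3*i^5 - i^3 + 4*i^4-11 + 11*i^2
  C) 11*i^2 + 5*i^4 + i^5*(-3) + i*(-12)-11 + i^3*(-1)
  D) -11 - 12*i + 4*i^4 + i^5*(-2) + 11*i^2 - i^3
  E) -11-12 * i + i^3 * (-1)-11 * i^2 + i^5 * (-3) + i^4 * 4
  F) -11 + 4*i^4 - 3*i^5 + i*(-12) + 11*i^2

Adding the polynomials and combining like terms:
(-7*i - 4 + i^2*7) + (i*(-5) + i^5*(-3) - 7 + i^4*4 + i^3*(-1) + i^2*4)
= i*(-12)-3*i^5 - i^3 + 4*i^4-11 + 11*i^2
B) i*(-12)-3*i^5 - i^3 + 4*i^4-11 + 11*i^2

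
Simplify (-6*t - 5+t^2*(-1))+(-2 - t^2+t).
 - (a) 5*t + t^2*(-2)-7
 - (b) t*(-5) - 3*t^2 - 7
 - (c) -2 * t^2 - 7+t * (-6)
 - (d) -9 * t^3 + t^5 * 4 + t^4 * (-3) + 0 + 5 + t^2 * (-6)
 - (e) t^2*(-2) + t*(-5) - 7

Adding the polynomials and combining like terms:
(-6*t - 5 + t^2*(-1)) + (-2 - t^2 + t)
= t^2*(-2) + t*(-5) - 7
e) t^2*(-2) + t*(-5) - 7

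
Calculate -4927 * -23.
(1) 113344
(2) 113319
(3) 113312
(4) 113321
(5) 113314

-4927 * -23 = 113321
4) 113321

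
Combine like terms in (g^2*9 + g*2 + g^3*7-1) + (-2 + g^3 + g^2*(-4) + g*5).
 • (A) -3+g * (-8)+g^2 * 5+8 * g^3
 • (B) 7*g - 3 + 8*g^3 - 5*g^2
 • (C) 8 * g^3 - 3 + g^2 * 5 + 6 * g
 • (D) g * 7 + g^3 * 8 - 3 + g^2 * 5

Adding the polynomials and combining like terms:
(g^2*9 + g*2 + g^3*7 - 1) + (-2 + g^3 + g^2*(-4) + g*5)
= g * 7 + g^3 * 8 - 3 + g^2 * 5
D) g * 7 + g^3 * 8 - 3 + g^2 * 5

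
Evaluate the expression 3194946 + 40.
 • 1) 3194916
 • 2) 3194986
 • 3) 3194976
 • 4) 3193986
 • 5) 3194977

3194946 + 40 = 3194986
2) 3194986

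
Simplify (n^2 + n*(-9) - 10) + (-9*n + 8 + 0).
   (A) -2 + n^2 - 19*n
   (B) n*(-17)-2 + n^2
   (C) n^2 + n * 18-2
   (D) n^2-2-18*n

Adding the polynomials and combining like terms:
(n^2 + n*(-9) - 10) + (-9*n + 8 + 0)
= n^2-2-18*n
D) n^2-2-18*n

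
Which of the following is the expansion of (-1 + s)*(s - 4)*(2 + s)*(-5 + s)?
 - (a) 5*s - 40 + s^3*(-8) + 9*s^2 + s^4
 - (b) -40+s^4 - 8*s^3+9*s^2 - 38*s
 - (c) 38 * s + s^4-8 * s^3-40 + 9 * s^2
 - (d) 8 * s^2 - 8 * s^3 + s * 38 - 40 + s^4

Expanding (-1 + s)*(s - 4)*(2 + s)*(-5 + s):
= 38 * s + s^4-8 * s^3-40 + 9 * s^2
c) 38 * s + s^4-8 * s^3-40 + 9 * s^2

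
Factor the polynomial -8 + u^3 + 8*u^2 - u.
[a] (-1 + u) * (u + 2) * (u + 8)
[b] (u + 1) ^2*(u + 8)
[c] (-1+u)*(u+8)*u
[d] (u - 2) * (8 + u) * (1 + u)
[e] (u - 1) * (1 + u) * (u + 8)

We need to factor -8 + u^3 + 8*u^2 - u.
The factored form is (u - 1) * (1 + u) * (u + 8).
e) (u - 1) * (1 + u) * (u + 8)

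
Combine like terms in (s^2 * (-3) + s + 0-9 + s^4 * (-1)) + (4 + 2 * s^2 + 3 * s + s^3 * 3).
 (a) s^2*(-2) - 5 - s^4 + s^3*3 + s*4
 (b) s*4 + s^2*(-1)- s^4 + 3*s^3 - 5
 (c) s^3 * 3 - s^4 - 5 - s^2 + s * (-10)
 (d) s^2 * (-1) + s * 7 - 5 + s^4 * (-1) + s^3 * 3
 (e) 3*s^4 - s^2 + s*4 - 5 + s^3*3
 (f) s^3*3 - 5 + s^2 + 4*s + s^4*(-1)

Adding the polynomials and combining like terms:
(s^2*(-3) + s + 0 - 9 + s^4*(-1)) + (4 + 2*s^2 + 3*s + s^3*3)
= s*4 + s^2*(-1)- s^4 + 3*s^3 - 5
b) s*4 + s^2*(-1)- s^4 + 3*s^3 - 5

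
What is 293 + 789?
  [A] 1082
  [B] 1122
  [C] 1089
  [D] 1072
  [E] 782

293 + 789 = 1082
A) 1082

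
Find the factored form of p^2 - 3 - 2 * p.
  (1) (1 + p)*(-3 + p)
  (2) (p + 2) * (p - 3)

We need to factor p^2 - 3 - 2 * p.
The factored form is (1 + p)*(-3 + p).
1) (1 + p)*(-3 + p)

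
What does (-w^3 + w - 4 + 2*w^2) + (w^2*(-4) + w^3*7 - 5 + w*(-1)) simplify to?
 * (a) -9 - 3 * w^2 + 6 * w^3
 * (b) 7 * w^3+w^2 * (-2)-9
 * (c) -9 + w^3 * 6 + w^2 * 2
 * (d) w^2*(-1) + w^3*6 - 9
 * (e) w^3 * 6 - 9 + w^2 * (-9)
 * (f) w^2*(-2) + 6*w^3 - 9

Adding the polynomials and combining like terms:
(-w^3 + w - 4 + 2*w^2) + (w^2*(-4) + w^3*7 - 5 + w*(-1))
= w^2*(-2) + 6*w^3 - 9
f) w^2*(-2) + 6*w^3 - 9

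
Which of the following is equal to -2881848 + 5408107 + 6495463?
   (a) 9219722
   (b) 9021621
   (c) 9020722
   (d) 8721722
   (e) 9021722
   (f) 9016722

First: -2881848 + 5408107 = 2526259
Then: 2526259 + 6495463 = 9021722
e) 9021722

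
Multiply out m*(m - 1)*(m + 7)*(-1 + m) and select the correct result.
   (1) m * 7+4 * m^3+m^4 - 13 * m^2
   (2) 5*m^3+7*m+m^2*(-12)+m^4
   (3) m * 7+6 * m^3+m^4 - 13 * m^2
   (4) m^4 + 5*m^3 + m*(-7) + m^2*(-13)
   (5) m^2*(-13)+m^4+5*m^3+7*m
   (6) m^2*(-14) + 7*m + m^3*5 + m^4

Expanding m*(m - 1)*(m + 7)*(-1 + m):
= m^2*(-13)+m^4+5*m^3+7*m
5) m^2*(-13)+m^4+5*m^3+7*m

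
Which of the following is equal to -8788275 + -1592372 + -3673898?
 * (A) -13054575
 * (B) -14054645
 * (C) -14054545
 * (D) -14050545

First: -8788275 + -1592372 = -10380647
Then: -10380647 + -3673898 = -14054545
C) -14054545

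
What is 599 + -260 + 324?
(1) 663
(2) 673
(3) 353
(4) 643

First: 599 + -260 = 339
Then: 339 + 324 = 663
1) 663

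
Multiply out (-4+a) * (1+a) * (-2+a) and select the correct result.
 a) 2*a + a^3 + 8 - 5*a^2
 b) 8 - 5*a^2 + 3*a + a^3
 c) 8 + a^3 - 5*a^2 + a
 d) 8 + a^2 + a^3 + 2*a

Expanding (-4+a) * (1+a) * (-2+a):
= 2*a + a^3 + 8 - 5*a^2
a) 2*a + a^3 + 8 - 5*a^2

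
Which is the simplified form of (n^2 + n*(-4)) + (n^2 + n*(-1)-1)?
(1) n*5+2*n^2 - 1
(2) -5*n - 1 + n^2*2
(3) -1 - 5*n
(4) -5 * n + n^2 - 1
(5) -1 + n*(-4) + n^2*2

Adding the polynomials and combining like terms:
(n^2 + n*(-4)) + (n^2 + n*(-1) - 1)
= -5*n - 1 + n^2*2
2) -5*n - 1 + n^2*2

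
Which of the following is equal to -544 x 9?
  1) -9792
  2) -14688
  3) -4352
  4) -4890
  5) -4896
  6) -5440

-544 * 9 = -4896
5) -4896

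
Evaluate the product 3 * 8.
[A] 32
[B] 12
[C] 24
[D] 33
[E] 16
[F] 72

3 * 8 = 24
C) 24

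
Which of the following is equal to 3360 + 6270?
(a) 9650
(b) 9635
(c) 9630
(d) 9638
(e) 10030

3360 + 6270 = 9630
c) 9630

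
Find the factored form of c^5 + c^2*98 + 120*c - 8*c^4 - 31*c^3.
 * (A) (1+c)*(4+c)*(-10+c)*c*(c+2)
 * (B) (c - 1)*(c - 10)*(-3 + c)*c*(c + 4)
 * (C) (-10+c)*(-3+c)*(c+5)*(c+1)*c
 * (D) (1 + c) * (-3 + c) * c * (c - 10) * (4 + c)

We need to factor c^5 + c^2*98 + 120*c - 8*c^4 - 31*c^3.
The factored form is (1 + c) * (-3 + c) * c * (c - 10) * (4 + c).
D) (1 + c) * (-3 + c) * c * (c - 10) * (4 + c)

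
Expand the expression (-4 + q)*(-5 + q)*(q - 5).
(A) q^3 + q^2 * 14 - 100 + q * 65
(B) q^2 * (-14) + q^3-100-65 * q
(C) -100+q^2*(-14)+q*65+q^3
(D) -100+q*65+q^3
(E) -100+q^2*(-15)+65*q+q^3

Expanding (-4 + q)*(-5 + q)*(q - 5):
= -100+q^2*(-14)+q*65+q^3
C) -100+q^2*(-14)+q*65+q^3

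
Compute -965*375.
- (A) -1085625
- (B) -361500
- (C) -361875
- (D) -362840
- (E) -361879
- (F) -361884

-965 * 375 = -361875
C) -361875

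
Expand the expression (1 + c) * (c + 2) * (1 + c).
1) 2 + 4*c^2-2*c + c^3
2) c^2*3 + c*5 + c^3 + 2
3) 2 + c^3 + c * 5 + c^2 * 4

Expanding (1 + c) * (c + 2) * (1 + c):
= 2 + c^3 + c * 5 + c^2 * 4
3) 2 + c^3 + c * 5 + c^2 * 4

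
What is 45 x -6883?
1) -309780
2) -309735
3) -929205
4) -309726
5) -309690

45 * -6883 = -309735
2) -309735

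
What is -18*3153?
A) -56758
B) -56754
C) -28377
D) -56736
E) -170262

-18 * 3153 = -56754
B) -56754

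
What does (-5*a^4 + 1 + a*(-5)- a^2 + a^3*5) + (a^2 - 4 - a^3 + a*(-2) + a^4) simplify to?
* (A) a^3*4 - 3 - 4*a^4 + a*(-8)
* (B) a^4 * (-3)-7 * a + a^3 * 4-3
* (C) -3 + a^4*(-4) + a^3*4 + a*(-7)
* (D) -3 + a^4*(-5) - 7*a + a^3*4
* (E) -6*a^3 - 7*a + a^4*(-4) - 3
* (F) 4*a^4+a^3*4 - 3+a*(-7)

Adding the polynomials and combining like terms:
(-5*a^4 + 1 + a*(-5) - a^2 + a^3*5) + (a^2 - 4 - a^3 + a*(-2) + a^4)
= -3 + a^4*(-4) + a^3*4 + a*(-7)
C) -3 + a^4*(-4) + a^3*4 + a*(-7)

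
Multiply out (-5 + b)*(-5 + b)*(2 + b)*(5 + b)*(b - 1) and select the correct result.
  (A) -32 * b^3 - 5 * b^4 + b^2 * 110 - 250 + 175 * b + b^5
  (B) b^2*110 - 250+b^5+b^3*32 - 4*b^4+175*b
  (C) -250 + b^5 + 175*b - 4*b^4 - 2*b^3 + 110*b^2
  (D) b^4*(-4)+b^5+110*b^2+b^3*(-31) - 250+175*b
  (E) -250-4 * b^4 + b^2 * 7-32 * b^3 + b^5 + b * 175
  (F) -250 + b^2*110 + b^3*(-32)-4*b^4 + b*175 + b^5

Expanding (-5 + b)*(-5 + b)*(2 + b)*(5 + b)*(b - 1):
= -250 + b^2*110 + b^3*(-32)-4*b^4 + b*175 + b^5
F) -250 + b^2*110 + b^3*(-32)-4*b^4 + b*175 + b^5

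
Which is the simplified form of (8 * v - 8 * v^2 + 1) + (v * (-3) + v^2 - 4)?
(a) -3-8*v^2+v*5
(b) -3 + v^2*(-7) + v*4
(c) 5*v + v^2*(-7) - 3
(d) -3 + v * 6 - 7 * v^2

Adding the polynomials and combining like terms:
(8*v - 8*v^2 + 1) + (v*(-3) + v^2 - 4)
= 5*v + v^2*(-7) - 3
c) 5*v + v^2*(-7) - 3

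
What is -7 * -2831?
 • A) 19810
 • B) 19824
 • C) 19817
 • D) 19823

-7 * -2831 = 19817
C) 19817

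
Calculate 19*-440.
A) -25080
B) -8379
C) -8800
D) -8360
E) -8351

19 * -440 = -8360
D) -8360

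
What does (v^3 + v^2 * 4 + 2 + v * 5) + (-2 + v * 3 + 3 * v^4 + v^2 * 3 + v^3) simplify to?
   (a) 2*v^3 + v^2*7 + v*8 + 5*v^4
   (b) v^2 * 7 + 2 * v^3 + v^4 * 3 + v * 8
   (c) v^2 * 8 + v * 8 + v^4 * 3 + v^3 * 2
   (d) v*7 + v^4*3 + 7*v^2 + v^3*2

Adding the polynomials and combining like terms:
(v^3 + v^2*4 + 2 + v*5) + (-2 + v*3 + 3*v^4 + v^2*3 + v^3)
= v^2 * 7 + 2 * v^3 + v^4 * 3 + v * 8
b) v^2 * 7 + 2 * v^3 + v^4 * 3 + v * 8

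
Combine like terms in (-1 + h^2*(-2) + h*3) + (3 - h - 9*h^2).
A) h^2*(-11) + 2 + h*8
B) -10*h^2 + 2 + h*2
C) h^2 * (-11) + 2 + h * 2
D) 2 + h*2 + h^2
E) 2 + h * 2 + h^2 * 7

Adding the polynomials and combining like terms:
(-1 + h^2*(-2) + h*3) + (3 - h - 9*h^2)
= h^2 * (-11) + 2 + h * 2
C) h^2 * (-11) + 2 + h * 2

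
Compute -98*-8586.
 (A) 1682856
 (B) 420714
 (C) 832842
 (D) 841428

-98 * -8586 = 841428
D) 841428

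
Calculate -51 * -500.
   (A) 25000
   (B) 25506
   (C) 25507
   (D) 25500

-51 * -500 = 25500
D) 25500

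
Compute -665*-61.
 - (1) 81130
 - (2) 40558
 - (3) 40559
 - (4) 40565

-665 * -61 = 40565
4) 40565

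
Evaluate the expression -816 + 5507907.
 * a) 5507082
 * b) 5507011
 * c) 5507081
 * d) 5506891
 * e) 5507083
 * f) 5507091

-816 + 5507907 = 5507091
f) 5507091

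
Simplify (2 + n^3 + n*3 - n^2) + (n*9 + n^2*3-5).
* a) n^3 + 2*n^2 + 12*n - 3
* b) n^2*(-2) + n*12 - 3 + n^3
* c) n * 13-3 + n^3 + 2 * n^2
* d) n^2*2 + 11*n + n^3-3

Adding the polynomials and combining like terms:
(2 + n^3 + n*3 - n^2) + (n*9 + n^2*3 - 5)
= n^3 + 2*n^2 + 12*n - 3
a) n^3 + 2*n^2 + 12*n - 3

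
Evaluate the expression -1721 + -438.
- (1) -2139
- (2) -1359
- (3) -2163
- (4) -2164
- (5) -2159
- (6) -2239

-1721 + -438 = -2159
5) -2159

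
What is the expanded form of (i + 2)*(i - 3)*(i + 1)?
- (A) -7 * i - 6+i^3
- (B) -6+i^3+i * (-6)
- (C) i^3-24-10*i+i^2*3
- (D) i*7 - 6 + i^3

Expanding (i + 2)*(i - 3)*(i + 1):
= -7 * i - 6+i^3
A) -7 * i - 6+i^3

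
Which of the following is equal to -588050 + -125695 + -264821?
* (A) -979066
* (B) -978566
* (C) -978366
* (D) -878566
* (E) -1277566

First: -588050 + -125695 = -713745
Then: -713745 + -264821 = -978566
B) -978566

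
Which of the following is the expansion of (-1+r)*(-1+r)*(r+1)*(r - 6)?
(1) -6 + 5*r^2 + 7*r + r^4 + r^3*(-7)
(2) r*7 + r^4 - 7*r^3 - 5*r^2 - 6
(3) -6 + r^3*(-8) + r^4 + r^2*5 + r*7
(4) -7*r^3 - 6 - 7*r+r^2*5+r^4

Expanding (-1+r)*(-1+r)*(r+1)*(r - 6):
= -6 + 5*r^2 + 7*r + r^4 + r^3*(-7)
1) -6 + 5*r^2 + 7*r + r^4 + r^3*(-7)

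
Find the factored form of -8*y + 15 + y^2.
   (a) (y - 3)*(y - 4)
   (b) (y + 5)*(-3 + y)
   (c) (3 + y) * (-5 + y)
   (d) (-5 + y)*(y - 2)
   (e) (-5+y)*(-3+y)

We need to factor -8*y + 15 + y^2.
The factored form is (-5+y)*(-3+y).
e) (-5+y)*(-3+y)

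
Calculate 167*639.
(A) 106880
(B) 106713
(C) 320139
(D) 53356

167 * 639 = 106713
B) 106713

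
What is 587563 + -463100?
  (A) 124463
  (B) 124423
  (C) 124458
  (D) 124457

587563 + -463100 = 124463
A) 124463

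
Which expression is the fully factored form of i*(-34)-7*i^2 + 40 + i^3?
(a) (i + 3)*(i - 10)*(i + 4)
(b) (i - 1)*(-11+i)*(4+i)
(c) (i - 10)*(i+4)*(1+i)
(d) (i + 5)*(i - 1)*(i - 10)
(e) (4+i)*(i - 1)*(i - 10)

We need to factor i*(-34)-7*i^2 + 40 + i^3.
The factored form is (4+i)*(i - 1)*(i - 10).
e) (4+i)*(i - 1)*(i - 10)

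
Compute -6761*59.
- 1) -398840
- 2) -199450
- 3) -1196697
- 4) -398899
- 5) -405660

-6761 * 59 = -398899
4) -398899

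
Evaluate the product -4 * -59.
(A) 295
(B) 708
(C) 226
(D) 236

-4 * -59 = 236
D) 236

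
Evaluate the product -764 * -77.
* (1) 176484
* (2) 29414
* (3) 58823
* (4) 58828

-764 * -77 = 58828
4) 58828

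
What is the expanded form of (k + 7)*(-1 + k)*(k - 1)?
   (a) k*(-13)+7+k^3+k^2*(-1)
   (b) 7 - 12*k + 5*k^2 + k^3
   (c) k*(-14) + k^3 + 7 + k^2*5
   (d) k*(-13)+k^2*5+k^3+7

Expanding (k + 7)*(-1 + k)*(k - 1):
= k*(-13)+k^2*5+k^3+7
d) k*(-13)+k^2*5+k^3+7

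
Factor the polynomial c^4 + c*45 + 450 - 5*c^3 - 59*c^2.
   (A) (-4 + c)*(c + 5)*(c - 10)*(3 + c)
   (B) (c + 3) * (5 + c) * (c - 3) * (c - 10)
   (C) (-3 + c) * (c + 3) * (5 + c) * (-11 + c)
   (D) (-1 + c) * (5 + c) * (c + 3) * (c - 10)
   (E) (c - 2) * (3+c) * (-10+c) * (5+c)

We need to factor c^4 + c*45 + 450 - 5*c^3 - 59*c^2.
The factored form is (c + 3) * (5 + c) * (c - 3) * (c - 10).
B) (c + 3) * (5 + c) * (c - 3) * (c - 10)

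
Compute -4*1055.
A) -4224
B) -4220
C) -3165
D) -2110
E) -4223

-4 * 1055 = -4220
B) -4220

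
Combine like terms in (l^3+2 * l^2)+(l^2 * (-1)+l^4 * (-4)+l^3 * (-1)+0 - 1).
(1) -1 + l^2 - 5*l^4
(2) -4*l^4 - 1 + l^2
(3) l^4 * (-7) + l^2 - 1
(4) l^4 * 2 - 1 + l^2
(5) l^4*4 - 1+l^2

Adding the polynomials and combining like terms:
(l^3 + 2*l^2) + (l^2*(-1) + l^4*(-4) + l^3*(-1) + 0 - 1)
= -4*l^4 - 1 + l^2
2) -4*l^4 - 1 + l^2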